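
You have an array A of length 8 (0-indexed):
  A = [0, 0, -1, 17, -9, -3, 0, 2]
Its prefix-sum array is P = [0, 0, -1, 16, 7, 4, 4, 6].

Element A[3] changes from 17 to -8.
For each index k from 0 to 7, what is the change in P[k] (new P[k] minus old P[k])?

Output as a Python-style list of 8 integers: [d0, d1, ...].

Answer: [0, 0, 0, -25, -25, -25, -25, -25]

Derivation:
Element change: A[3] 17 -> -8, delta = -25
For k < 3: P[k] unchanged, delta_P[k] = 0
For k >= 3: P[k] shifts by exactly -25
Delta array: [0, 0, 0, -25, -25, -25, -25, -25]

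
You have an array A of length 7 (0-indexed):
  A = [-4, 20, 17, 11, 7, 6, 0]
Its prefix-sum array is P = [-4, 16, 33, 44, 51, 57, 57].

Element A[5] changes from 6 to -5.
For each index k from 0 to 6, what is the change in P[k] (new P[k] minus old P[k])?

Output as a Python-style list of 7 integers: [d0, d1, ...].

Answer: [0, 0, 0, 0, 0, -11, -11]

Derivation:
Element change: A[5] 6 -> -5, delta = -11
For k < 5: P[k] unchanged, delta_P[k] = 0
For k >= 5: P[k] shifts by exactly -11
Delta array: [0, 0, 0, 0, 0, -11, -11]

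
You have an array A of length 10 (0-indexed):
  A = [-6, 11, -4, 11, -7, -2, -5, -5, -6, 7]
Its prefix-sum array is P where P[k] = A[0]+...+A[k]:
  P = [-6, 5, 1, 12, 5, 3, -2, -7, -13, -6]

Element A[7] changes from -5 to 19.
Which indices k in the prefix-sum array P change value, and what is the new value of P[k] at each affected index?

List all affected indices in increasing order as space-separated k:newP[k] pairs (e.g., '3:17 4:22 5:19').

Answer: 7:17 8:11 9:18

Derivation:
P[k] = A[0] + ... + A[k]
P[k] includes A[7] iff k >= 7
Affected indices: 7, 8, ..., 9; delta = 24
  P[7]: -7 + 24 = 17
  P[8]: -13 + 24 = 11
  P[9]: -6 + 24 = 18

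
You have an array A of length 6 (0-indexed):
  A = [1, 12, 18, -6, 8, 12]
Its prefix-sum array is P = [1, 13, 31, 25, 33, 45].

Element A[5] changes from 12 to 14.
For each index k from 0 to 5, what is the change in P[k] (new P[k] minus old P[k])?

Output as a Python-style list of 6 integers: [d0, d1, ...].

Answer: [0, 0, 0, 0, 0, 2]

Derivation:
Element change: A[5] 12 -> 14, delta = 2
For k < 5: P[k] unchanged, delta_P[k] = 0
For k >= 5: P[k] shifts by exactly 2
Delta array: [0, 0, 0, 0, 0, 2]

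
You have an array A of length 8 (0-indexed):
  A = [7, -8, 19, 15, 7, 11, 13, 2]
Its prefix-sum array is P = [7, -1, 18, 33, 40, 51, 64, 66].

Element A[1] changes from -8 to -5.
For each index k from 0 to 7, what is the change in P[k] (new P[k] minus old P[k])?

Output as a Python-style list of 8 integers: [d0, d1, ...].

Element change: A[1] -8 -> -5, delta = 3
For k < 1: P[k] unchanged, delta_P[k] = 0
For k >= 1: P[k] shifts by exactly 3
Delta array: [0, 3, 3, 3, 3, 3, 3, 3]

Answer: [0, 3, 3, 3, 3, 3, 3, 3]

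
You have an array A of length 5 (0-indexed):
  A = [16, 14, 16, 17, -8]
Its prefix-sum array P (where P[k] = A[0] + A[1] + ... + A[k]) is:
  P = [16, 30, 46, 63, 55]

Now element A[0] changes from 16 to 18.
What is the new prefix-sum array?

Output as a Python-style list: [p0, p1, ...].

Answer: [18, 32, 48, 65, 57]

Derivation:
Change: A[0] 16 -> 18, delta = 2
P[k] for k < 0: unchanged (A[0] not included)
P[k] for k >= 0: shift by delta = 2
  P[0] = 16 + 2 = 18
  P[1] = 30 + 2 = 32
  P[2] = 46 + 2 = 48
  P[3] = 63 + 2 = 65
  P[4] = 55 + 2 = 57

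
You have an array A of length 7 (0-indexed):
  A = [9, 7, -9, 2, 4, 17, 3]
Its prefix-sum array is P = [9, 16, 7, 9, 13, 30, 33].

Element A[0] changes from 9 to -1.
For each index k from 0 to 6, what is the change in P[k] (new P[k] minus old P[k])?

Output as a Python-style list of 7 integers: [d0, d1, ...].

Element change: A[0] 9 -> -1, delta = -10
For k < 0: P[k] unchanged, delta_P[k] = 0
For k >= 0: P[k] shifts by exactly -10
Delta array: [-10, -10, -10, -10, -10, -10, -10]

Answer: [-10, -10, -10, -10, -10, -10, -10]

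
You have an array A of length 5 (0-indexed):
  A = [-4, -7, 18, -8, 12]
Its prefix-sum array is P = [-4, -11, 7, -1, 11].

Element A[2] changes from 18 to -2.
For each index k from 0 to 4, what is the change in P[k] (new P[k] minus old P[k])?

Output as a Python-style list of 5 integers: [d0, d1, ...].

Element change: A[2] 18 -> -2, delta = -20
For k < 2: P[k] unchanged, delta_P[k] = 0
For k >= 2: P[k] shifts by exactly -20
Delta array: [0, 0, -20, -20, -20]

Answer: [0, 0, -20, -20, -20]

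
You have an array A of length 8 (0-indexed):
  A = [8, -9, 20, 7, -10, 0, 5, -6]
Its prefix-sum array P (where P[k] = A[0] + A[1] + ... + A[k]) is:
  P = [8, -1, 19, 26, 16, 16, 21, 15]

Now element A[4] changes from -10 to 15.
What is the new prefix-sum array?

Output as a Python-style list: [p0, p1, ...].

Change: A[4] -10 -> 15, delta = 25
P[k] for k < 4: unchanged (A[4] not included)
P[k] for k >= 4: shift by delta = 25
  P[0] = 8 + 0 = 8
  P[1] = -1 + 0 = -1
  P[2] = 19 + 0 = 19
  P[3] = 26 + 0 = 26
  P[4] = 16 + 25 = 41
  P[5] = 16 + 25 = 41
  P[6] = 21 + 25 = 46
  P[7] = 15 + 25 = 40

Answer: [8, -1, 19, 26, 41, 41, 46, 40]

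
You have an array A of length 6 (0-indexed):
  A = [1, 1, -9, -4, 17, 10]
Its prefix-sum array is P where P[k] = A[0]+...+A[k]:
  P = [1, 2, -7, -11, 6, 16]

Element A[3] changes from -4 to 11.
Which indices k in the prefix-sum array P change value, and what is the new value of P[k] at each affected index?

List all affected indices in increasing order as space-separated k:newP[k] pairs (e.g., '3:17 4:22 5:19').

Answer: 3:4 4:21 5:31

Derivation:
P[k] = A[0] + ... + A[k]
P[k] includes A[3] iff k >= 3
Affected indices: 3, 4, ..., 5; delta = 15
  P[3]: -11 + 15 = 4
  P[4]: 6 + 15 = 21
  P[5]: 16 + 15 = 31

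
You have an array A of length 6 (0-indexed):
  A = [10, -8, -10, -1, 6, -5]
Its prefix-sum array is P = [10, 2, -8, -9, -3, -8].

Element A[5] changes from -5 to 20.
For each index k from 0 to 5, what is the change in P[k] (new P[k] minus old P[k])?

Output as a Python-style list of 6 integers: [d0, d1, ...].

Element change: A[5] -5 -> 20, delta = 25
For k < 5: P[k] unchanged, delta_P[k] = 0
For k >= 5: P[k] shifts by exactly 25
Delta array: [0, 0, 0, 0, 0, 25]

Answer: [0, 0, 0, 0, 0, 25]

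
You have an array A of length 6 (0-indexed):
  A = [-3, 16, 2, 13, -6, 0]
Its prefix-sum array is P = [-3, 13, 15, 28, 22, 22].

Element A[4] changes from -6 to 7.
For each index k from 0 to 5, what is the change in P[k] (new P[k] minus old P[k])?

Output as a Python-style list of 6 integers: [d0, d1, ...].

Element change: A[4] -6 -> 7, delta = 13
For k < 4: P[k] unchanged, delta_P[k] = 0
For k >= 4: P[k] shifts by exactly 13
Delta array: [0, 0, 0, 0, 13, 13]

Answer: [0, 0, 0, 0, 13, 13]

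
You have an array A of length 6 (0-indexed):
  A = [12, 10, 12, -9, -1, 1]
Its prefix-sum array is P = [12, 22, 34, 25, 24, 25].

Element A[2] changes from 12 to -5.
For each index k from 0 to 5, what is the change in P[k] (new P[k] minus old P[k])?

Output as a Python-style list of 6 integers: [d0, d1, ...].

Element change: A[2] 12 -> -5, delta = -17
For k < 2: P[k] unchanged, delta_P[k] = 0
For k >= 2: P[k] shifts by exactly -17
Delta array: [0, 0, -17, -17, -17, -17]

Answer: [0, 0, -17, -17, -17, -17]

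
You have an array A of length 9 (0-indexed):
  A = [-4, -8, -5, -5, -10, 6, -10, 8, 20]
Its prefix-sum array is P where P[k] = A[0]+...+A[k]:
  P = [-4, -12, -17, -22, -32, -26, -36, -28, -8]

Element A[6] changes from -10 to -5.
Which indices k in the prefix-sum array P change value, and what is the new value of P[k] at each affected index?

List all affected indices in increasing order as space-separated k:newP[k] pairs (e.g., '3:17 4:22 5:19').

P[k] = A[0] + ... + A[k]
P[k] includes A[6] iff k >= 6
Affected indices: 6, 7, ..., 8; delta = 5
  P[6]: -36 + 5 = -31
  P[7]: -28 + 5 = -23
  P[8]: -8 + 5 = -3

Answer: 6:-31 7:-23 8:-3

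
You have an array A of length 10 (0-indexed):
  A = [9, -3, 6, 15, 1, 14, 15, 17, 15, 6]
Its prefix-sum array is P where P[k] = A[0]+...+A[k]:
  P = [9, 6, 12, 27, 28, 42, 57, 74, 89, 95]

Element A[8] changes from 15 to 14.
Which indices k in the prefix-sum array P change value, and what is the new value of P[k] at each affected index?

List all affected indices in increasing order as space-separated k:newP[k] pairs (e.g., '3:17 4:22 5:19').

P[k] = A[0] + ... + A[k]
P[k] includes A[8] iff k >= 8
Affected indices: 8, 9, ..., 9; delta = -1
  P[8]: 89 + -1 = 88
  P[9]: 95 + -1 = 94

Answer: 8:88 9:94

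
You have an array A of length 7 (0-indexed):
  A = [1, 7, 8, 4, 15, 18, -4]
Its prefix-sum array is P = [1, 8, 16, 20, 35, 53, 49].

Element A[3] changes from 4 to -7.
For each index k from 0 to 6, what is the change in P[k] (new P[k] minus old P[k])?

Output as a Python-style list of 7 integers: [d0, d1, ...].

Element change: A[3] 4 -> -7, delta = -11
For k < 3: P[k] unchanged, delta_P[k] = 0
For k >= 3: P[k] shifts by exactly -11
Delta array: [0, 0, 0, -11, -11, -11, -11]

Answer: [0, 0, 0, -11, -11, -11, -11]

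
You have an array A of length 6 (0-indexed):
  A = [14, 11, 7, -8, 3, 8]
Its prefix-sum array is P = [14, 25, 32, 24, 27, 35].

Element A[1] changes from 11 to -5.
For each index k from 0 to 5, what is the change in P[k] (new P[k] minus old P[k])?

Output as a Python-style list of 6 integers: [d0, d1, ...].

Answer: [0, -16, -16, -16, -16, -16]

Derivation:
Element change: A[1] 11 -> -5, delta = -16
For k < 1: P[k] unchanged, delta_P[k] = 0
For k >= 1: P[k] shifts by exactly -16
Delta array: [0, -16, -16, -16, -16, -16]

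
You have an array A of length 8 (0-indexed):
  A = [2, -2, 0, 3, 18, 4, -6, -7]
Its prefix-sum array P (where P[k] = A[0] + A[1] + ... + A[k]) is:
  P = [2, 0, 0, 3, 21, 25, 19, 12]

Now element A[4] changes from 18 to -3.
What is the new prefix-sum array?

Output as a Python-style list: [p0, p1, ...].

Change: A[4] 18 -> -3, delta = -21
P[k] for k < 4: unchanged (A[4] not included)
P[k] for k >= 4: shift by delta = -21
  P[0] = 2 + 0 = 2
  P[1] = 0 + 0 = 0
  P[2] = 0 + 0 = 0
  P[3] = 3 + 0 = 3
  P[4] = 21 + -21 = 0
  P[5] = 25 + -21 = 4
  P[6] = 19 + -21 = -2
  P[7] = 12 + -21 = -9

Answer: [2, 0, 0, 3, 0, 4, -2, -9]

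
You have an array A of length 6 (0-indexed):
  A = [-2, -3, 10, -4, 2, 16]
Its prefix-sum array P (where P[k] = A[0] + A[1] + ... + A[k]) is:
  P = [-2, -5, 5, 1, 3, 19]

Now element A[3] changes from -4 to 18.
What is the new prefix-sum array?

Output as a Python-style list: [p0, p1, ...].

Answer: [-2, -5, 5, 23, 25, 41]

Derivation:
Change: A[3] -4 -> 18, delta = 22
P[k] for k < 3: unchanged (A[3] not included)
P[k] for k >= 3: shift by delta = 22
  P[0] = -2 + 0 = -2
  P[1] = -5 + 0 = -5
  P[2] = 5 + 0 = 5
  P[3] = 1 + 22 = 23
  P[4] = 3 + 22 = 25
  P[5] = 19 + 22 = 41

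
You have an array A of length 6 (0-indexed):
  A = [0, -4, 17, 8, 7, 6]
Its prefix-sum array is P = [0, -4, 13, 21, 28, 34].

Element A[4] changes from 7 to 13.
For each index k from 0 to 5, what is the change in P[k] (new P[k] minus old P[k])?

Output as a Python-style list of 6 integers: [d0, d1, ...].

Answer: [0, 0, 0, 0, 6, 6]

Derivation:
Element change: A[4] 7 -> 13, delta = 6
For k < 4: P[k] unchanged, delta_P[k] = 0
For k >= 4: P[k] shifts by exactly 6
Delta array: [0, 0, 0, 0, 6, 6]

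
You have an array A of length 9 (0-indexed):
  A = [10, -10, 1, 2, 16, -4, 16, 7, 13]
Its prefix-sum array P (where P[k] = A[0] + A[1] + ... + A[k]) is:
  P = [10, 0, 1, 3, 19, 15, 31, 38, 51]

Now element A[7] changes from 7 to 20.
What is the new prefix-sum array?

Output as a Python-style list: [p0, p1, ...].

Answer: [10, 0, 1, 3, 19, 15, 31, 51, 64]

Derivation:
Change: A[7] 7 -> 20, delta = 13
P[k] for k < 7: unchanged (A[7] not included)
P[k] for k >= 7: shift by delta = 13
  P[0] = 10 + 0 = 10
  P[1] = 0 + 0 = 0
  P[2] = 1 + 0 = 1
  P[3] = 3 + 0 = 3
  P[4] = 19 + 0 = 19
  P[5] = 15 + 0 = 15
  P[6] = 31 + 0 = 31
  P[7] = 38 + 13 = 51
  P[8] = 51 + 13 = 64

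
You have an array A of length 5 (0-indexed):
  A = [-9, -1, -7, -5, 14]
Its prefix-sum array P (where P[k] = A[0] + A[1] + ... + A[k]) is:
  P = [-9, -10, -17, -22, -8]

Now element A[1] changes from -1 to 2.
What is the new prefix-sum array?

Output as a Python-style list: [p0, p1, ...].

Change: A[1] -1 -> 2, delta = 3
P[k] for k < 1: unchanged (A[1] not included)
P[k] for k >= 1: shift by delta = 3
  P[0] = -9 + 0 = -9
  P[1] = -10 + 3 = -7
  P[2] = -17 + 3 = -14
  P[3] = -22 + 3 = -19
  P[4] = -8 + 3 = -5

Answer: [-9, -7, -14, -19, -5]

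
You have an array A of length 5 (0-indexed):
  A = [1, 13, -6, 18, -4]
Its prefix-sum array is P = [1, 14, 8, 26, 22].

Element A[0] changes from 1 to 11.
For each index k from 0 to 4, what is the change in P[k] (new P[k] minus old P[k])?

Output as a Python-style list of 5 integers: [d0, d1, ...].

Element change: A[0] 1 -> 11, delta = 10
For k < 0: P[k] unchanged, delta_P[k] = 0
For k >= 0: P[k] shifts by exactly 10
Delta array: [10, 10, 10, 10, 10]

Answer: [10, 10, 10, 10, 10]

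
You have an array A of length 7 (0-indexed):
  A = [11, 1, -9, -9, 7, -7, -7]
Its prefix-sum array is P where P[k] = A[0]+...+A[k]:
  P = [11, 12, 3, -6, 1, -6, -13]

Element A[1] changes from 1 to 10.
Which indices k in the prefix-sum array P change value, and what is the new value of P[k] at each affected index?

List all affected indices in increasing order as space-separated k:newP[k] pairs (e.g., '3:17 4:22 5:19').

P[k] = A[0] + ... + A[k]
P[k] includes A[1] iff k >= 1
Affected indices: 1, 2, ..., 6; delta = 9
  P[1]: 12 + 9 = 21
  P[2]: 3 + 9 = 12
  P[3]: -6 + 9 = 3
  P[4]: 1 + 9 = 10
  P[5]: -6 + 9 = 3
  P[6]: -13 + 9 = -4

Answer: 1:21 2:12 3:3 4:10 5:3 6:-4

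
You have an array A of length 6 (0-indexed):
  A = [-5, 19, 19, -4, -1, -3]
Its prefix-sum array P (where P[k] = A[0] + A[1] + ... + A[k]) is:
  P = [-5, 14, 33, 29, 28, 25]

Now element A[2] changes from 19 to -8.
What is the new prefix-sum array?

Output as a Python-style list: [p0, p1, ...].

Change: A[2] 19 -> -8, delta = -27
P[k] for k < 2: unchanged (A[2] not included)
P[k] for k >= 2: shift by delta = -27
  P[0] = -5 + 0 = -5
  P[1] = 14 + 0 = 14
  P[2] = 33 + -27 = 6
  P[3] = 29 + -27 = 2
  P[4] = 28 + -27 = 1
  P[5] = 25 + -27 = -2

Answer: [-5, 14, 6, 2, 1, -2]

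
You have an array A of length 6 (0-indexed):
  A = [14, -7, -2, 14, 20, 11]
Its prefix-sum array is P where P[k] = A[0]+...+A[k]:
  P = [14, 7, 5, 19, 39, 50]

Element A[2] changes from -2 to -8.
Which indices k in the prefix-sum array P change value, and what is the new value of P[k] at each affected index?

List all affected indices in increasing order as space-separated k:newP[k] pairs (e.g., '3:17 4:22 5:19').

P[k] = A[0] + ... + A[k]
P[k] includes A[2] iff k >= 2
Affected indices: 2, 3, ..., 5; delta = -6
  P[2]: 5 + -6 = -1
  P[3]: 19 + -6 = 13
  P[4]: 39 + -6 = 33
  P[5]: 50 + -6 = 44

Answer: 2:-1 3:13 4:33 5:44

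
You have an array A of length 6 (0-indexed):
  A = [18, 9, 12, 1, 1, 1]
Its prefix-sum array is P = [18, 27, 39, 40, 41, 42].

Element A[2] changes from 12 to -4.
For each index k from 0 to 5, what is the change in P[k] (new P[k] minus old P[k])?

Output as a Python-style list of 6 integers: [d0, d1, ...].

Answer: [0, 0, -16, -16, -16, -16]

Derivation:
Element change: A[2] 12 -> -4, delta = -16
For k < 2: P[k] unchanged, delta_P[k] = 0
For k >= 2: P[k] shifts by exactly -16
Delta array: [0, 0, -16, -16, -16, -16]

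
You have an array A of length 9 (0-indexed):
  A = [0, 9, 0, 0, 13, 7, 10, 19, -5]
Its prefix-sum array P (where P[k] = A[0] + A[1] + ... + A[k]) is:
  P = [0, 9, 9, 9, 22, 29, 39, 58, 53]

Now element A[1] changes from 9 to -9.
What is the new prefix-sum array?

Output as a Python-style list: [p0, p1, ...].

Answer: [0, -9, -9, -9, 4, 11, 21, 40, 35]

Derivation:
Change: A[1] 9 -> -9, delta = -18
P[k] for k < 1: unchanged (A[1] not included)
P[k] for k >= 1: shift by delta = -18
  P[0] = 0 + 0 = 0
  P[1] = 9 + -18 = -9
  P[2] = 9 + -18 = -9
  P[3] = 9 + -18 = -9
  P[4] = 22 + -18 = 4
  P[5] = 29 + -18 = 11
  P[6] = 39 + -18 = 21
  P[7] = 58 + -18 = 40
  P[8] = 53 + -18 = 35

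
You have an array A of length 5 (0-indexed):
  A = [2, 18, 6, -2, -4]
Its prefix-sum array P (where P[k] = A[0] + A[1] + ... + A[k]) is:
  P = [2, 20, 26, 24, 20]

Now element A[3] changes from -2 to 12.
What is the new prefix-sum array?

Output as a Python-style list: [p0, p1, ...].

Change: A[3] -2 -> 12, delta = 14
P[k] for k < 3: unchanged (A[3] not included)
P[k] for k >= 3: shift by delta = 14
  P[0] = 2 + 0 = 2
  P[1] = 20 + 0 = 20
  P[2] = 26 + 0 = 26
  P[3] = 24 + 14 = 38
  P[4] = 20 + 14 = 34

Answer: [2, 20, 26, 38, 34]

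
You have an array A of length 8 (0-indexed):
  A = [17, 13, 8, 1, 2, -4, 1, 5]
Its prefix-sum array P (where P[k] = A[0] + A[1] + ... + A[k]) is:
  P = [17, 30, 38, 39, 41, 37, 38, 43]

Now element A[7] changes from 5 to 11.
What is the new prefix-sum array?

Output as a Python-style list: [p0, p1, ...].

Change: A[7] 5 -> 11, delta = 6
P[k] for k < 7: unchanged (A[7] not included)
P[k] for k >= 7: shift by delta = 6
  P[0] = 17 + 0 = 17
  P[1] = 30 + 0 = 30
  P[2] = 38 + 0 = 38
  P[3] = 39 + 0 = 39
  P[4] = 41 + 0 = 41
  P[5] = 37 + 0 = 37
  P[6] = 38 + 0 = 38
  P[7] = 43 + 6 = 49

Answer: [17, 30, 38, 39, 41, 37, 38, 49]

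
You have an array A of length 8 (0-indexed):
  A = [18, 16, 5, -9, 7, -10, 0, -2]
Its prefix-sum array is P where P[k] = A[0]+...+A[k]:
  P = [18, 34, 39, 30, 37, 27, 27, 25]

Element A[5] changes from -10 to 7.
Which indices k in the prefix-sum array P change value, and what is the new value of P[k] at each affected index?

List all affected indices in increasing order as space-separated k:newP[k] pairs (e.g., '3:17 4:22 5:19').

P[k] = A[0] + ... + A[k]
P[k] includes A[5] iff k >= 5
Affected indices: 5, 6, ..., 7; delta = 17
  P[5]: 27 + 17 = 44
  P[6]: 27 + 17 = 44
  P[7]: 25 + 17 = 42

Answer: 5:44 6:44 7:42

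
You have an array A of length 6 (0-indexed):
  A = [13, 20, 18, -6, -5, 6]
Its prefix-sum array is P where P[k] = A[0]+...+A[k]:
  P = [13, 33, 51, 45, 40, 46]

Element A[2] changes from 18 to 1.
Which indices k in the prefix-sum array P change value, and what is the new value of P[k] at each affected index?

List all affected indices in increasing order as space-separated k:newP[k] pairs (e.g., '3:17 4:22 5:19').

Answer: 2:34 3:28 4:23 5:29

Derivation:
P[k] = A[0] + ... + A[k]
P[k] includes A[2] iff k >= 2
Affected indices: 2, 3, ..., 5; delta = -17
  P[2]: 51 + -17 = 34
  P[3]: 45 + -17 = 28
  P[4]: 40 + -17 = 23
  P[5]: 46 + -17 = 29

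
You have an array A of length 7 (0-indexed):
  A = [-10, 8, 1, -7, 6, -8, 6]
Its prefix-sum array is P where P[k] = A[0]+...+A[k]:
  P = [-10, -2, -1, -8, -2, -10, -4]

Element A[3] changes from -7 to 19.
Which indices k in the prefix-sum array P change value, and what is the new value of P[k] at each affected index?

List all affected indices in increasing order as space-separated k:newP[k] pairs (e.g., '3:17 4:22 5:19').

Answer: 3:18 4:24 5:16 6:22

Derivation:
P[k] = A[0] + ... + A[k]
P[k] includes A[3] iff k >= 3
Affected indices: 3, 4, ..., 6; delta = 26
  P[3]: -8 + 26 = 18
  P[4]: -2 + 26 = 24
  P[5]: -10 + 26 = 16
  P[6]: -4 + 26 = 22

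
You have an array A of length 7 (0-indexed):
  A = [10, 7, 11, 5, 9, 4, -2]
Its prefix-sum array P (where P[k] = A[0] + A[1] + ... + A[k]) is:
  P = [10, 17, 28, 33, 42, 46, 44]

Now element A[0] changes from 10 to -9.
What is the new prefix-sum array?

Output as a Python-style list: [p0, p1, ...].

Change: A[0] 10 -> -9, delta = -19
P[k] for k < 0: unchanged (A[0] not included)
P[k] for k >= 0: shift by delta = -19
  P[0] = 10 + -19 = -9
  P[1] = 17 + -19 = -2
  P[2] = 28 + -19 = 9
  P[3] = 33 + -19 = 14
  P[4] = 42 + -19 = 23
  P[5] = 46 + -19 = 27
  P[6] = 44 + -19 = 25

Answer: [-9, -2, 9, 14, 23, 27, 25]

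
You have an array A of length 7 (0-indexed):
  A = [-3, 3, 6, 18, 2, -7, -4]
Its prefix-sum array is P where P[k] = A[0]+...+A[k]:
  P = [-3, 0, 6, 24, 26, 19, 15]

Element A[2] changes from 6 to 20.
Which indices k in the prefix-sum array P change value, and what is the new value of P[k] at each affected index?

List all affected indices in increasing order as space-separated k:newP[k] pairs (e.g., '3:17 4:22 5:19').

Answer: 2:20 3:38 4:40 5:33 6:29

Derivation:
P[k] = A[0] + ... + A[k]
P[k] includes A[2] iff k >= 2
Affected indices: 2, 3, ..., 6; delta = 14
  P[2]: 6 + 14 = 20
  P[3]: 24 + 14 = 38
  P[4]: 26 + 14 = 40
  P[5]: 19 + 14 = 33
  P[6]: 15 + 14 = 29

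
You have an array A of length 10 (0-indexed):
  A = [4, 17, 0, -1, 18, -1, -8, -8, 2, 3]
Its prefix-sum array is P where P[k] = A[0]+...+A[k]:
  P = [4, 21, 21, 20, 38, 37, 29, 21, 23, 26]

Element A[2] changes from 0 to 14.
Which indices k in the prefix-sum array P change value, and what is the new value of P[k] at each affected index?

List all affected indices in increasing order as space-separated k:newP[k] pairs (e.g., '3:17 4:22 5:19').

Answer: 2:35 3:34 4:52 5:51 6:43 7:35 8:37 9:40

Derivation:
P[k] = A[0] + ... + A[k]
P[k] includes A[2] iff k >= 2
Affected indices: 2, 3, ..., 9; delta = 14
  P[2]: 21 + 14 = 35
  P[3]: 20 + 14 = 34
  P[4]: 38 + 14 = 52
  P[5]: 37 + 14 = 51
  P[6]: 29 + 14 = 43
  P[7]: 21 + 14 = 35
  P[8]: 23 + 14 = 37
  P[9]: 26 + 14 = 40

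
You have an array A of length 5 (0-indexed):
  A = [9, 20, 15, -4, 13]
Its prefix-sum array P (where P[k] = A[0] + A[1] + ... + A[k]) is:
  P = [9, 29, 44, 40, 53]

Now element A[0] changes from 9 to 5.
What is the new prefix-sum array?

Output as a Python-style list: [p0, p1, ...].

Change: A[0] 9 -> 5, delta = -4
P[k] for k < 0: unchanged (A[0] not included)
P[k] for k >= 0: shift by delta = -4
  P[0] = 9 + -4 = 5
  P[1] = 29 + -4 = 25
  P[2] = 44 + -4 = 40
  P[3] = 40 + -4 = 36
  P[4] = 53 + -4 = 49

Answer: [5, 25, 40, 36, 49]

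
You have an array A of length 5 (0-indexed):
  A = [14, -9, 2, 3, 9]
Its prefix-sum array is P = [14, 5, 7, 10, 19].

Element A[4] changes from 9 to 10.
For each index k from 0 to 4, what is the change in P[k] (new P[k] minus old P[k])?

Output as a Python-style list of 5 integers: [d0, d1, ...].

Element change: A[4] 9 -> 10, delta = 1
For k < 4: P[k] unchanged, delta_P[k] = 0
For k >= 4: P[k] shifts by exactly 1
Delta array: [0, 0, 0, 0, 1]

Answer: [0, 0, 0, 0, 1]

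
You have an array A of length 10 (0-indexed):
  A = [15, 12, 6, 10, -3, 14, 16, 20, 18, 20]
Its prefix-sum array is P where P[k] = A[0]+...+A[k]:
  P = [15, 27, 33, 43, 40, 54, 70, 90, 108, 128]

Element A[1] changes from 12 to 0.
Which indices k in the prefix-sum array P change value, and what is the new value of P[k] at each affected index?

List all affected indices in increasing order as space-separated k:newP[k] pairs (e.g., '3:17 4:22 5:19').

Answer: 1:15 2:21 3:31 4:28 5:42 6:58 7:78 8:96 9:116

Derivation:
P[k] = A[0] + ... + A[k]
P[k] includes A[1] iff k >= 1
Affected indices: 1, 2, ..., 9; delta = -12
  P[1]: 27 + -12 = 15
  P[2]: 33 + -12 = 21
  P[3]: 43 + -12 = 31
  P[4]: 40 + -12 = 28
  P[5]: 54 + -12 = 42
  P[6]: 70 + -12 = 58
  P[7]: 90 + -12 = 78
  P[8]: 108 + -12 = 96
  P[9]: 128 + -12 = 116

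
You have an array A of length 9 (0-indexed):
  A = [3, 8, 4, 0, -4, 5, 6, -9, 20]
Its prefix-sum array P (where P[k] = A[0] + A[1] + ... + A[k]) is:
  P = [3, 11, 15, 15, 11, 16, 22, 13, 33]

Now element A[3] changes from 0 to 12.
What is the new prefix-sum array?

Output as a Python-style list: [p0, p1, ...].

Change: A[3] 0 -> 12, delta = 12
P[k] for k < 3: unchanged (A[3] not included)
P[k] for k >= 3: shift by delta = 12
  P[0] = 3 + 0 = 3
  P[1] = 11 + 0 = 11
  P[2] = 15 + 0 = 15
  P[3] = 15 + 12 = 27
  P[4] = 11 + 12 = 23
  P[5] = 16 + 12 = 28
  P[6] = 22 + 12 = 34
  P[7] = 13 + 12 = 25
  P[8] = 33 + 12 = 45

Answer: [3, 11, 15, 27, 23, 28, 34, 25, 45]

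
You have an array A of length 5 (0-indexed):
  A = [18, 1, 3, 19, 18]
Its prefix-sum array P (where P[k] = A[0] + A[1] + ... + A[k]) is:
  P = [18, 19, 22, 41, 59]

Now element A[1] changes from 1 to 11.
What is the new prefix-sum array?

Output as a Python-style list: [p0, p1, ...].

Change: A[1] 1 -> 11, delta = 10
P[k] for k < 1: unchanged (A[1] not included)
P[k] for k >= 1: shift by delta = 10
  P[0] = 18 + 0 = 18
  P[1] = 19 + 10 = 29
  P[2] = 22 + 10 = 32
  P[3] = 41 + 10 = 51
  P[4] = 59 + 10 = 69

Answer: [18, 29, 32, 51, 69]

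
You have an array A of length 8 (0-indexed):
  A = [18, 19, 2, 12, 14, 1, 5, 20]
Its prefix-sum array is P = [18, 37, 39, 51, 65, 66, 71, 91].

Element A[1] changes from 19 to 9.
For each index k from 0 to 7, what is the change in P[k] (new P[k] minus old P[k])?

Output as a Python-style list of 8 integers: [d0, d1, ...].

Answer: [0, -10, -10, -10, -10, -10, -10, -10]

Derivation:
Element change: A[1] 19 -> 9, delta = -10
For k < 1: P[k] unchanged, delta_P[k] = 0
For k >= 1: P[k] shifts by exactly -10
Delta array: [0, -10, -10, -10, -10, -10, -10, -10]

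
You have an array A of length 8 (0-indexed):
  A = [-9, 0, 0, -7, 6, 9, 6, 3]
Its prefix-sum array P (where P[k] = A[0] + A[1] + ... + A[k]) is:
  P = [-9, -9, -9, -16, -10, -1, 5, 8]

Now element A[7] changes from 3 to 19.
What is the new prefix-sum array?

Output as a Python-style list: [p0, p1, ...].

Answer: [-9, -9, -9, -16, -10, -1, 5, 24]

Derivation:
Change: A[7] 3 -> 19, delta = 16
P[k] for k < 7: unchanged (A[7] not included)
P[k] for k >= 7: shift by delta = 16
  P[0] = -9 + 0 = -9
  P[1] = -9 + 0 = -9
  P[2] = -9 + 0 = -9
  P[3] = -16 + 0 = -16
  P[4] = -10 + 0 = -10
  P[5] = -1 + 0 = -1
  P[6] = 5 + 0 = 5
  P[7] = 8 + 16 = 24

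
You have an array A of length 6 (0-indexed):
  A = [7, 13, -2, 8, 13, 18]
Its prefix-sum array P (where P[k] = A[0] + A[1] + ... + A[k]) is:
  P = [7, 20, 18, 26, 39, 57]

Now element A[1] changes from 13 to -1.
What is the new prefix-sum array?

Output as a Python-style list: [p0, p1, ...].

Change: A[1] 13 -> -1, delta = -14
P[k] for k < 1: unchanged (A[1] not included)
P[k] for k >= 1: shift by delta = -14
  P[0] = 7 + 0 = 7
  P[1] = 20 + -14 = 6
  P[2] = 18 + -14 = 4
  P[3] = 26 + -14 = 12
  P[4] = 39 + -14 = 25
  P[5] = 57 + -14 = 43

Answer: [7, 6, 4, 12, 25, 43]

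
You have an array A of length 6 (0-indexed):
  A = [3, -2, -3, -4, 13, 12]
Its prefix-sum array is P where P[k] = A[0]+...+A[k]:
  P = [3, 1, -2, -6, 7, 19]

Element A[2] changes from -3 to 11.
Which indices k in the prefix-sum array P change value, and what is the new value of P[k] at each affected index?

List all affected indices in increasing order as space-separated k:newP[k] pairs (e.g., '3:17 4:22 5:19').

P[k] = A[0] + ... + A[k]
P[k] includes A[2] iff k >= 2
Affected indices: 2, 3, ..., 5; delta = 14
  P[2]: -2 + 14 = 12
  P[3]: -6 + 14 = 8
  P[4]: 7 + 14 = 21
  P[5]: 19 + 14 = 33

Answer: 2:12 3:8 4:21 5:33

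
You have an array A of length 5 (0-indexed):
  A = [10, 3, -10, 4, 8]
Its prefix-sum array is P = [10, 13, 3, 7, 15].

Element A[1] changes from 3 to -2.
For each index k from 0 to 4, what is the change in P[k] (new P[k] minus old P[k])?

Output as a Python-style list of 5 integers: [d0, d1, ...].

Element change: A[1] 3 -> -2, delta = -5
For k < 1: P[k] unchanged, delta_P[k] = 0
For k >= 1: P[k] shifts by exactly -5
Delta array: [0, -5, -5, -5, -5]

Answer: [0, -5, -5, -5, -5]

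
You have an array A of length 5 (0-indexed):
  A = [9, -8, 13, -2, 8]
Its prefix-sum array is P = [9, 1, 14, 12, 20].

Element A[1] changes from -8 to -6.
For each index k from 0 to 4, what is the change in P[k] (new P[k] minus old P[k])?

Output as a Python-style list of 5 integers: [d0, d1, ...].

Element change: A[1] -8 -> -6, delta = 2
For k < 1: P[k] unchanged, delta_P[k] = 0
For k >= 1: P[k] shifts by exactly 2
Delta array: [0, 2, 2, 2, 2]

Answer: [0, 2, 2, 2, 2]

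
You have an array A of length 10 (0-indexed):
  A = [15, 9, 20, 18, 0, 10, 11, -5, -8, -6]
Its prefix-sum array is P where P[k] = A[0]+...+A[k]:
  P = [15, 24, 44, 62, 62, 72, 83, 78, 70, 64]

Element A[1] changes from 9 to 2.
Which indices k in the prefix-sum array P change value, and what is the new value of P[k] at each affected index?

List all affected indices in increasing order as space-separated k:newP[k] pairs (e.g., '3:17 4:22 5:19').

Answer: 1:17 2:37 3:55 4:55 5:65 6:76 7:71 8:63 9:57

Derivation:
P[k] = A[0] + ... + A[k]
P[k] includes A[1] iff k >= 1
Affected indices: 1, 2, ..., 9; delta = -7
  P[1]: 24 + -7 = 17
  P[2]: 44 + -7 = 37
  P[3]: 62 + -7 = 55
  P[4]: 62 + -7 = 55
  P[5]: 72 + -7 = 65
  P[6]: 83 + -7 = 76
  P[7]: 78 + -7 = 71
  P[8]: 70 + -7 = 63
  P[9]: 64 + -7 = 57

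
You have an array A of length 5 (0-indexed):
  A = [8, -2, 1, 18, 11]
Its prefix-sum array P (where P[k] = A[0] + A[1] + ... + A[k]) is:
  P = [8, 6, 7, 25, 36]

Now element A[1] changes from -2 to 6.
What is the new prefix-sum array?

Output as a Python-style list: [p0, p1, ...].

Answer: [8, 14, 15, 33, 44]

Derivation:
Change: A[1] -2 -> 6, delta = 8
P[k] for k < 1: unchanged (A[1] not included)
P[k] for k >= 1: shift by delta = 8
  P[0] = 8 + 0 = 8
  P[1] = 6 + 8 = 14
  P[2] = 7 + 8 = 15
  P[3] = 25 + 8 = 33
  P[4] = 36 + 8 = 44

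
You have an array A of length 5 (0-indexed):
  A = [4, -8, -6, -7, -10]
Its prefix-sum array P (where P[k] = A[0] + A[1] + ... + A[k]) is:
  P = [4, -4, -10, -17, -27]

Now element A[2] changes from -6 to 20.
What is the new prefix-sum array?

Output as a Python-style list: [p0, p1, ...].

Answer: [4, -4, 16, 9, -1]

Derivation:
Change: A[2] -6 -> 20, delta = 26
P[k] for k < 2: unchanged (A[2] not included)
P[k] for k >= 2: shift by delta = 26
  P[0] = 4 + 0 = 4
  P[1] = -4 + 0 = -4
  P[2] = -10 + 26 = 16
  P[3] = -17 + 26 = 9
  P[4] = -27 + 26 = -1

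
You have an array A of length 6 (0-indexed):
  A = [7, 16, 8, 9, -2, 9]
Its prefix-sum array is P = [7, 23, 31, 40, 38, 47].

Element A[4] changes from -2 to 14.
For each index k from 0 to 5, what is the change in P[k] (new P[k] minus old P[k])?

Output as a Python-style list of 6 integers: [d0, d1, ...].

Element change: A[4] -2 -> 14, delta = 16
For k < 4: P[k] unchanged, delta_P[k] = 0
For k >= 4: P[k] shifts by exactly 16
Delta array: [0, 0, 0, 0, 16, 16]

Answer: [0, 0, 0, 0, 16, 16]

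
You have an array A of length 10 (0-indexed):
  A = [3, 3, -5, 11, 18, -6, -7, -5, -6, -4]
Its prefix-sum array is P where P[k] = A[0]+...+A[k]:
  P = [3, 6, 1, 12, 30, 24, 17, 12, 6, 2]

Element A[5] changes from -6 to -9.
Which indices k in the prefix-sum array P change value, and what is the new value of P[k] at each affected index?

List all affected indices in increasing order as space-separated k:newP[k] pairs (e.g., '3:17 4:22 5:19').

P[k] = A[0] + ... + A[k]
P[k] includes A[5] iff k >= 5
Affected indices: 5, 6, ..., 9; delta = -3
  P[5]: 24 + -3 = 21
  P[6]: 17 + -3 = 14
  P[7]: 12 + -3 = 9
  P[8]: 6 + -3 = 3
  P[9]: 2 + -3 = -1

Answer: 5:21 6:14 7:9 8:3 9:-1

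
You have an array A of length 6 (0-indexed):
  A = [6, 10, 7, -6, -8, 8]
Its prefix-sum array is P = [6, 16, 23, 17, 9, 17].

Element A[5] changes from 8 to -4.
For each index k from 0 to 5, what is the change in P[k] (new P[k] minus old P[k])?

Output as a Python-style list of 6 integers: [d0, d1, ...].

Element change: A[5] 8 -> -4, delta = -12
For k < 5: P[k] unchanged, delta_P[k] = 0
For k >= 5: P[k] shifts by exactly -12
Delta array: [0, 0, 0, 0, 0, -12]

Answer: [0, 0, 0, 0, 0, -12]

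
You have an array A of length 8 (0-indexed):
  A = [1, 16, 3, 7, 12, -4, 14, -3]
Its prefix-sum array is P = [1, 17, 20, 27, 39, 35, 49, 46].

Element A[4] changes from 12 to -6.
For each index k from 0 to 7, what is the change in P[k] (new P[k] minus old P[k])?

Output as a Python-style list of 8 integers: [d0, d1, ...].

Answer: [0, 0, 0, 0, -18, -18, -18, -18]

Derivation:
Element change: A[4] 12 -> -6, delta = -18
For k < 4: P[k] unchanged, delta_P[k] = 0
For k >= 4: P[k] shifts by exactly -18
Delta array: [0, 0, 0, 0, -18, -18, -18, -18]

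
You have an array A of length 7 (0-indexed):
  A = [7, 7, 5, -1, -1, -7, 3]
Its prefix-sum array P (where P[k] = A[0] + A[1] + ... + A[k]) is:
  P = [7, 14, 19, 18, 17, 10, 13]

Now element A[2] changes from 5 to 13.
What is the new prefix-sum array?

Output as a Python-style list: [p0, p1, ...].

Answer: [7, 14, 27, 26, 25, 18, 21]

Derivation:
Change: A[2] 5 -> 13, delta = 8
P[k] for k < 2: unchanged (A[2] not included)
P[k] for k >= 2: shift by delta = 8
  P[0] = 7 + 0 = 7
  P[1] = 14 + 0 = 14
  P[2] = 19 + 8 = 27
  P[3] = 18 + 8 = 26
  P[4] = 17 + 8 = 25
  P[5] = 10 + 8 = 18
  P[6] = 13 + 8 = 21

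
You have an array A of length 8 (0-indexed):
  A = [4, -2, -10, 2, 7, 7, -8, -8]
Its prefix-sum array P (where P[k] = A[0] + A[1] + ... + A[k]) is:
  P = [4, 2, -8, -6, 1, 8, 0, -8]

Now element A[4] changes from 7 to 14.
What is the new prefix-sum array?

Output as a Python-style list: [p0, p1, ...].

Change: A[4] 7 -> 14, delta = 7
P[k] for k < 4: unchanged (A[4] not included)
P[k] for k >= 4: shift by delta = 7
  P[0] = 4 + 0 = 4
  P[1] = 2 + 0 = 2
  P[2] = -8 + 0 = -8
  P[3] = -6 + 0 = -6
  P[4] = 1 + 7 = 8
  P[5] = 8 + 7 = 15
  P[6] = 0 + 7 = 7
  P[7] = -8 + 7 = -1

Answer: [4, 2, -8, -6, 8, 15, 7, -1]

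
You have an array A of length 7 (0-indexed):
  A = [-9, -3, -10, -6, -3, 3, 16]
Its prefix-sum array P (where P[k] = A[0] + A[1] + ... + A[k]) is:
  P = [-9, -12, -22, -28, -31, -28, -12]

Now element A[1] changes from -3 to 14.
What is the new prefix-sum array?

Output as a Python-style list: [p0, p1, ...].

Change: A[1] -3 -> 14, delta = 17
P[k] for k < 1: unchanged (A[1] not included)
P[k] for k >= 1: shift by delta = 17
  P[0] = -9 + 0 = -9
  P[1] = -12 + 17 = 5
  P[2] = -22 + 17 = -5
  P[3] = -28 + 17 = -11
  P[4] = -31 + 17 = -14
  P[5] = -28 + 17 = -11
  P[6] = -12 + 17 = 5

Answer: [-9, 5, -5, -11, -14, -11, 5]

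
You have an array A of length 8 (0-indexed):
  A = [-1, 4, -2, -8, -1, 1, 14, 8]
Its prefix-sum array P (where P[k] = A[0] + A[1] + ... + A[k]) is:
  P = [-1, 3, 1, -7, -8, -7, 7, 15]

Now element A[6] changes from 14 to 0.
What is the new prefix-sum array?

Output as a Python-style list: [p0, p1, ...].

Answer: [-1, 3, 1, -7, -8, -7, -7, 1]

Derivation:
Change: A[6] 14 -> 0, delta = -14
P[k] for k < 6: unchanged (A[6] not included)
P[k] for k >= 6: shift by delta = -14
  P[0] = -1 + 0 = -1
  P[1] = 3 + 0 = 3
  P[2] = 1 + 0 = 1
  P[3] = -7 + 0 = -7
  P[4] = -8 + 0 = -8
  P[5] = -7 + 0 = -7
  P[6] = 7 + -14 = -7
  P[7] = 15 + -14 = 1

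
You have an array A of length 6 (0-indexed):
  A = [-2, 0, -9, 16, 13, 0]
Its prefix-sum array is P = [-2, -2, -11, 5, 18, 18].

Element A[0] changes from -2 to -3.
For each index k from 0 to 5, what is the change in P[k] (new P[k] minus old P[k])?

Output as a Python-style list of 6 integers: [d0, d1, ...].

Element change: A[0] -2 -> -3, delta = -1
For k < 0: P[k] unchanged, delta_P[k] = 0
For k >= 0: P[k] shifts by exactly -1
Delta array: [-1, -1, -1, -1, -1, -1]

Answer: [-1, -1, -1, -1, -1, -1]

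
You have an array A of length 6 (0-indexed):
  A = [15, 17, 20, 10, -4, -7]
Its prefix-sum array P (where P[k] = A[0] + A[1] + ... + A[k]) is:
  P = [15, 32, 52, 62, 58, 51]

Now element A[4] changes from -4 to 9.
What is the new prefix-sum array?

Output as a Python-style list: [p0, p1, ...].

Change: A[4] -4 -> 9, delta = 13
P[k] for k < 4: unchanged (A[4] not included)
P[k] for k >= 4: shift by delta = 13
  P[0] = 15 + 0 = 15
  P[1] = 32 + 0 = 32
  P[2] = 52 + 0 = 52
  P[3] = 62 + 0 = 62
  P[4] = 58 + 13 = 71
  P[5] = 51 + 13 = 64

Answer: [15, 32, 52, 62, 71, 64]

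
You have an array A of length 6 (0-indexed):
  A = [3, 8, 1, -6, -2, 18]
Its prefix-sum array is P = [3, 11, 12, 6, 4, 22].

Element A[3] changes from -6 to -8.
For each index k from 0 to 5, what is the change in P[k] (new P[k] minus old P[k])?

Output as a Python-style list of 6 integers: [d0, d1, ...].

Element change: A[3] -6 -> -8, delta = -2
For k < 3: P[k] unchanged, delta_P[k] = 0
For k >= 3: P[k] shifts by exactly -2
Delta array: [0, 0, 0, -2, -2, -2]

Answer: [0, 0, 0, -2, -2, -2]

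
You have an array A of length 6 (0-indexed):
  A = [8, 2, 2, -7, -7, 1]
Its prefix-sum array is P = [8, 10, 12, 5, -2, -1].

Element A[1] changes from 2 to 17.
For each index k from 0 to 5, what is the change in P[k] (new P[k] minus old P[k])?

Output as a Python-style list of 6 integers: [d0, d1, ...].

Element change: A[1] 2 -> 17, delta = 15
For k < 1: P[k] unchanged, delta_P[k] = 0
For k >= 1: P[k] shifts by exactly 15
Delta array: [0, 15, 15, 15, 15, 15]

Answer: [0, 15, 15, 15, 15, 15]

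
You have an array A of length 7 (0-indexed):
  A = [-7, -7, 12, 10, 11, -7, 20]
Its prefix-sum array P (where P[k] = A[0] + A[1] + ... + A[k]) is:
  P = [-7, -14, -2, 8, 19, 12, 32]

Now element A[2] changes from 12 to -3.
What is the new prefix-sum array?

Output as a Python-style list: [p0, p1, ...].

Answer: [-7, -14, -17, -7, 4, -3, 17]

Derivation:
Change: A[2] 12 -> -3, delta = -15
P[k] for k < 2: unchanged (A[2] not included)
P[k] for k >= 2: shift by delta = -15
  P[0] = -7 + 0 = -7
  P[1] = -14 + 0 = -14
  P[2] = -2 + -15 = -17
  P[3] = 8 + -15 = -7
  P[4] = 19 + -15 = 4
  P[5] = 12 + -15 = -3
  P[6] = 32 + -15 = 17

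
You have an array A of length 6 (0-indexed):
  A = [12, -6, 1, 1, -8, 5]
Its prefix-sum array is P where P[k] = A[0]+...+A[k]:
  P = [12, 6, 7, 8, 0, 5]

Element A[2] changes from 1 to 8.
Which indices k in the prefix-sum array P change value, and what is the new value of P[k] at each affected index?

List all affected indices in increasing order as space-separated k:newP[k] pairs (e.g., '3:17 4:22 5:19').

P[k] = A[0] + ... + A[k]
P[k] includes A[2] iff k >= 2
Affected indices: 2, 3, ..., 5; delta = 7
  P[2]: 7 + 7 = 14
  P[3]: 8 + 7 = 15
  P[4]: 0 + 7 = 7
  P[5]: 5 + 7 = 12

Answer: 2:14 3:15 4:7 5:12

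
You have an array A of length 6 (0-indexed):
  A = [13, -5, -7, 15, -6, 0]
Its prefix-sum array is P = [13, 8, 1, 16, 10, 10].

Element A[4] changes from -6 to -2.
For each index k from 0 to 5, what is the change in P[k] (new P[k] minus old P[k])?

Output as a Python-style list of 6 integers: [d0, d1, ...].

Answer: [0, 0, 0, 0, 4, 4]

Derivation:
Element change: A[4] -6 -> -2, delta = 4
For k < 4: P[k] unchanged, delta_P[k] = 0
For k >= 4: P[k] shifts by exactly 4
Delta array: [0, 0, 0, 0, 4, 4]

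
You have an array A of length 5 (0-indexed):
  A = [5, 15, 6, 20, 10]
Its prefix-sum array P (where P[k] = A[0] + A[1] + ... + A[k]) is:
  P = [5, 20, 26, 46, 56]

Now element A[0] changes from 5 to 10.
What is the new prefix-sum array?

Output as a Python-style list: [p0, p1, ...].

Answer: [10, 25, 31, 51, 61]

Derivation:
Change: A[0] 5 -> 10, delta = 5
P[k] for k < 0: unchanged (A[0] not included)
P[k] for k >= 0: shift by delta = 5
  P[0] = 5 + 5 = 10
  P[1] = 20 + 5 = 25
  P[2] = 26 + 5 = 31
  P[3] = 46 + 5 = 51
  P[4] = 56 + 5 = 61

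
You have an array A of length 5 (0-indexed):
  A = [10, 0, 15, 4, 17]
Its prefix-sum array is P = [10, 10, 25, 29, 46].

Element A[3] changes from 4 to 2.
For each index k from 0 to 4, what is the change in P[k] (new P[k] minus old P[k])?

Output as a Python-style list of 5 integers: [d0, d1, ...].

Answer: [0, 0, 0, -2, -2]

Derivation:
Element change: A[3] 4 -> 2, delta = -2
For k < 3: P[k] unchanged, delta_P[k] = 0
For k >= 3: P[k] shifts by exactly -2
Delta array: [0, 0, 0, -2, -2]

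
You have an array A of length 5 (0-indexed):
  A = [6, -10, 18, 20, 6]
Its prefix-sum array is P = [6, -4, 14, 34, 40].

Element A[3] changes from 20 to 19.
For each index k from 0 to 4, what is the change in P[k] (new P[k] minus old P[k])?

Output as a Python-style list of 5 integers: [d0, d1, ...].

Answer: [0, 0, 0, -1, -1]

Derivation:
Element change: A[3] 20 -> 19, delta = -1
For k < 3: P[k] unchanged, delta_P[k] = 0
For k >= 3: P[k] shifts by exactly -1
Delta array: [0, 0, 0, -1, -1]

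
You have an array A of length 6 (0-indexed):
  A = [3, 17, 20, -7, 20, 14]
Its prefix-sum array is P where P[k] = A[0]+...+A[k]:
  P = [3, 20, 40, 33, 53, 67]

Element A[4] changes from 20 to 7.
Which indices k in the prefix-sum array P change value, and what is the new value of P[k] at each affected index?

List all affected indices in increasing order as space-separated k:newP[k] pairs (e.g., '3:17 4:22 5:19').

P[k] = A[0] + ... + A[k]
P[k] includes A[4] iff k >= 4
Affected indices: 4, 5, ..., 5; delta = -13
  P[4]: 53 + -13 = 40
  P[5]: 67 + -13 = 54

Answer: 4:40 5:54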